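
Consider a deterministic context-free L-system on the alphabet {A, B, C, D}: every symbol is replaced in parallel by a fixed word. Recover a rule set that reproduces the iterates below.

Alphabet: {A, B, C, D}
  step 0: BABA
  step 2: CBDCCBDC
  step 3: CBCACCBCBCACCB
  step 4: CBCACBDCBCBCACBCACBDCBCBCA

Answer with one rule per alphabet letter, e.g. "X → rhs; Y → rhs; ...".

  step 3 ⇒ step 4: CBCACCBCBCACCB ⇒ CB·CA·CB·D·CB·CB·CA·CB·CA·CB·D·CB·CB·CA
    A ↦ D
    B ↦ CA
    C ↦ CB
  step 2 ⇒ step 3: CBDCCBDC ⇒ CB·CA·C·CB·CB·CA·C·CB
    D ↦ C

A->D, B->CA, C->CB, D->C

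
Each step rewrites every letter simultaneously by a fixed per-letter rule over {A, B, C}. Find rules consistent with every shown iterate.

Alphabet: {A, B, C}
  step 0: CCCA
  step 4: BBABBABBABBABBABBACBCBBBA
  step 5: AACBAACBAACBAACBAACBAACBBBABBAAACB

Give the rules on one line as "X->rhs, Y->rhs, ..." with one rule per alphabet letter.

  step 4 ⇒ step 5: BBABBABBABBABBABBACBCBBBA ⇒ A·A·CB·A·A·CB·A·A·CB·A·A·CB·A·A·CB·A·A·CB·BB·A·BB·A·A·A·CB
    A ↦ CB
    B ↦ A
    C ↦ BB

A->CB, B->A, C->BB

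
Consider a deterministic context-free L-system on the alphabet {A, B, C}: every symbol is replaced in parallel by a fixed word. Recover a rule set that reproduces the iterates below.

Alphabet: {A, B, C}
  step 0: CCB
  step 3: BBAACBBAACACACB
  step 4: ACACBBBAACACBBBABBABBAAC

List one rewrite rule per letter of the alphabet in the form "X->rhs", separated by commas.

  step 3 ⇒ step 4: BBAACBBAACACACB ⇒ AC·AC·B·B·BA·AC·AC·B·B·BA·B·BA·B·BA·AC
    A ↦ B
    B ↦ AC
    C ↦ BA

A->B, B->AC, C->BA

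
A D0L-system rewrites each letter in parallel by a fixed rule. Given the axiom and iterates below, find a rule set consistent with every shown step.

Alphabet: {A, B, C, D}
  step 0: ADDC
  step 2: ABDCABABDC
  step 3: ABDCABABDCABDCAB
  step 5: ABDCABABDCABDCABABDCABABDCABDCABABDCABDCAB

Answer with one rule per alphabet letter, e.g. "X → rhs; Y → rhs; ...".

A->AB, B->DC, C->B, D->A

  step 2 ⇒ step 3: ABDCABABDC ⇒ AB·DC·A·B·AB·DC·AB·DC·A·B
    A ↦ AB
    B ↦ DC
    C ↦ B
    D ↦ A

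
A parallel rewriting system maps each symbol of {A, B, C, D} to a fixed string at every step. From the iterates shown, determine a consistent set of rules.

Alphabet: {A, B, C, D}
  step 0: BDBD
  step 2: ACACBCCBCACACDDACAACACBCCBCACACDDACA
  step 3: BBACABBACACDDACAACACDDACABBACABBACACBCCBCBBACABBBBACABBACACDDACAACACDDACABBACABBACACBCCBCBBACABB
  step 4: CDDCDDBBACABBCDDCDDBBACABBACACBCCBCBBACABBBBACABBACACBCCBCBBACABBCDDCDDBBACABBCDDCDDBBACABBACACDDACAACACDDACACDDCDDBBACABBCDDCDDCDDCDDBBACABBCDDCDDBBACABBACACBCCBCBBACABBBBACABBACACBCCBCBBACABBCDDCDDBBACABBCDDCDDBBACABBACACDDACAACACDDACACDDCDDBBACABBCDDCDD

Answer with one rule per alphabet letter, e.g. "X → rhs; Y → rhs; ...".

  step 3 ⇒ step 4: BBACABBACACDDACAACACDDACABBACABBACACBCCBCBBACABBBBACABBACACDDACAACACDDACABBACABBACACBCCBCBBACABB ⇒ CDD·CDD·BB·ACA·BB·CDD·CDD·BB·ACA·BB·ACA·CBC·CBC·BB·ACA·BB·BB·ACA·BB·ACA·CBC·CBC·BB·ACA·BB·CDD·CDD·BB·ACA·BB·CDD·CDD·BB·ACA·BB·ACA·CDD·ACA·ACA·CDD·ACA·CDD·CDD·BB·ACA·BB·CDD·CDD·CDD·CDD·BB·ACA·BB·CDD·CDD·BB·ACA·BB·ACA·CBC·CBC·BB·ACA·BB·BB·ACA·BB·ACA·CBC·CBC·BB·ACA·BB·CDD·CDD·BB·ACA·BB·CDD·CDD·BB·ACA·BB·ACA·CDD·ACA·ACA·CDD·ACA·CDD·CDD·BB·ACA·BB·CDD·CDD
    A ↦ BB
    B ↦ CDD
    C ↦ ACA
    D ↦ CBC

A->BB, B->CDD, C->ACA, D->CBC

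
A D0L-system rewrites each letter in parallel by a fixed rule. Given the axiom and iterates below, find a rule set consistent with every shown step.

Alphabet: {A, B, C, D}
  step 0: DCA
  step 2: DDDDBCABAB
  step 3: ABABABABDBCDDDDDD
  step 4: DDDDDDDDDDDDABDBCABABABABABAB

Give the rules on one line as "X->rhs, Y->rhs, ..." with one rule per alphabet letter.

A->DD, B->D, C->BC, D->AB

  step 3 ⇒ step 4: ABABABABDBCDDDDDD ⇒ DD·D·DD·D·DD·D·DD·D·AB·D·BC·AB·AB·AB·AB·AB·AB
    A ↦ DD
    B ↦ D
    C ↦ BC
    D ↦ AB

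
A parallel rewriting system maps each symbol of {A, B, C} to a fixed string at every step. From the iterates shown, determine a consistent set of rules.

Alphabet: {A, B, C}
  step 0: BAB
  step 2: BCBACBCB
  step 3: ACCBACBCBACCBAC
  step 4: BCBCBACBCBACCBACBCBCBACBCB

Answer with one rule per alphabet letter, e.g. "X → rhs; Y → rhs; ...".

  step 3 ⇒ step 4: ACCBACBCBACCBAC ⇒ B·CB·CB·AC·B·CB·AC·CB·AC·B·CB·CB·AC·B·CB
    A ↦ B
    B ↦ AC
    C ↦ CB

A->B, B->AC, C->CB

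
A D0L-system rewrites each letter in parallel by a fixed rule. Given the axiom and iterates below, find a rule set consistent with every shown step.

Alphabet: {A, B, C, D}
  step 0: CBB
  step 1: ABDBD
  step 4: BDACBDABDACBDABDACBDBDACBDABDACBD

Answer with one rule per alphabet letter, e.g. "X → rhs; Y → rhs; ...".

  step 0 ⇒ step 1: CBB ⇒ A·BD·BD
    B ↦ BD
    C ↦ A
    A ↦ BD  (constrained at step 1)
    D ↦ AC  (constrained at step 1)

A->BD, B->BD, C->A, D->AC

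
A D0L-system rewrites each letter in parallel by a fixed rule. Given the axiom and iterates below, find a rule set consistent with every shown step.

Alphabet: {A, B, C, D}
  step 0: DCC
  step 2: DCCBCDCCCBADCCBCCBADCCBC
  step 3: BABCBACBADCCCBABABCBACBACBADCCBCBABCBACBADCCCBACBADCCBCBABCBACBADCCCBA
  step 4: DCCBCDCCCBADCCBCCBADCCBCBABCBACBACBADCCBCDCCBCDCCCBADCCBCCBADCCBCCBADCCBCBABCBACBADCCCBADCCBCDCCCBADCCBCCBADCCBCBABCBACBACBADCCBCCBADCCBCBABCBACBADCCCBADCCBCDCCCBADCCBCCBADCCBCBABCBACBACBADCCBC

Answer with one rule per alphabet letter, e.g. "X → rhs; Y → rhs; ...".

  step 3 ⇒ step 4: BABCBACBADCCCBABABCBACBACBADCCBCBABCBACBADCCCBACBADCCBCBABCBACBADCCCBA ⇒ DCC·BC·DCC·CBA·DCC·BC·CBA·DCC·BC·BAB·CBA·CBA·CBA·DCC·BC·DCC·BC·DCC·CBA·DCC·BC·CBA·DCC·BC·CBA·DCC·BC·BAB·CBA·CBA·DCC·CBA·DCC·BC·DCC·CBA·DCC·BC·CBA·DCC·BC·BAB·CBA·CBA·CBA·DCC·BC·CBA·DCC·BC·BAB·CBA·CBA·DCC·CBA·DCC·BC·DCC·CBA·DCC·BC·CBA·DCC·BC·BAB·CBA·CBA·CBA·DCC·BC
    A ↦ BC
    B ↦ DCC
    C ↦ CBA
    D ↦ BAB

A->BC, B->DCC, C->CBA, D->BAB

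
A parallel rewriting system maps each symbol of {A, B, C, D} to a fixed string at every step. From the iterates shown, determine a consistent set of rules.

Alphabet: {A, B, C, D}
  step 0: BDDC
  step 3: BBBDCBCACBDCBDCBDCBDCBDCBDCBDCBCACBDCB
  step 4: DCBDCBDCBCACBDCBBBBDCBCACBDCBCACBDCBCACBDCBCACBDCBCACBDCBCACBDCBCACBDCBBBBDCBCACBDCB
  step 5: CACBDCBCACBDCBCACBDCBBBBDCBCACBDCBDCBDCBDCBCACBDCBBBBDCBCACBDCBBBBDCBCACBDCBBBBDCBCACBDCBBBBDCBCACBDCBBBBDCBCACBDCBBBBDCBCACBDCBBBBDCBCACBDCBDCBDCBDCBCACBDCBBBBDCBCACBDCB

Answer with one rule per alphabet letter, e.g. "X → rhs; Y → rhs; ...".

  step 4 ⇒ step 5: DCBDCBDCBCACBDCBBBBDCBCACBDCBCACBDCBCACBDCBCACBDCBCACBDCBCACBDCBCACBDCBBBBDCBCACBDCB ⇒ CAC·B·DCB·CAC·B·DCB·CAC·B·DCB·B·B·B·DCB·CAC·B·DCB·DCB·DCB·DCB·CAC·B·DCB·B·B·B·DCB·CAC·B·DCB·B·B·B·DCB·CAC·B·DCB·B·B·B·DCB·CAC·B·DCB·B·B·B·DCB·CAC·B·DCB·B·B·B·DCB·CAC·B·DCB·B·B·B·DCB·CAC·B·DCB·B·B·B·DCB·CAC·B·DCB·DCB·DCB·DCB·CAC·B·DCB·B·B·B·DCB·CAC·B·DCB
    A ↦ B
    B ↦ DCB
    C ↦ B
    D ↦ CAC

A->B, B->DCB, C->B, D->CAC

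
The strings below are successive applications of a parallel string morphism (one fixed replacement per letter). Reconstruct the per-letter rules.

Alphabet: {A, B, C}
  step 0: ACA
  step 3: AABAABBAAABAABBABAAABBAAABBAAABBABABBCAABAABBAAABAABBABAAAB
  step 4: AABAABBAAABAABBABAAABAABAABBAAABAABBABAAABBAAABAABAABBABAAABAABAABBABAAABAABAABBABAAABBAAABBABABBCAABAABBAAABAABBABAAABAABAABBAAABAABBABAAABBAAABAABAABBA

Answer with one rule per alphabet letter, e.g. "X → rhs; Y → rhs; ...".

A->AAB, B->BA, C->BBC

  step 3 ⇒ step 4: AABAABBAAABAABBABAAABBAAABBAAABBABABBCAABAABBAAABAABBABAAAB ⇒ AAB·AAB·BA·AAB·AAB·BA·BA·AAB·AAB·AAB·BA·AAB·AAB·BA·BA·AAB·BA·AAB·AAB·AAB·BA·BA·AAB·AAB·AAB·BA·BA·AAB·AAB·AAB·BA·BA·AAB·BA·AAB·BA·BA·BBC·AAB·AAB·BA·AAB·AAB·BA·BA·AAB·AAB·AAB·BA·AAB·AAB·BA·BA·AAB·BA·AAB·AAB·AAB·BA
    A ↦ AAB
    B ↦ BA
    C ↦ BBC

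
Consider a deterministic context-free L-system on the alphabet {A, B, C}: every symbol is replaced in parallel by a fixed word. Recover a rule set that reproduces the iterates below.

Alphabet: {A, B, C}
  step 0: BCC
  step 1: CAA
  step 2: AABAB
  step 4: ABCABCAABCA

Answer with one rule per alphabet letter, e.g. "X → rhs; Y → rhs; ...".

A->AB, B->C, C->A

  step 1 ⇒ step 2: CAA ⇒ A·AB·AB
    A ↦ AB
    C ↦ A
  step 0 ⇒ step 1: BCC ⇒ C·A·A
    B ↦ C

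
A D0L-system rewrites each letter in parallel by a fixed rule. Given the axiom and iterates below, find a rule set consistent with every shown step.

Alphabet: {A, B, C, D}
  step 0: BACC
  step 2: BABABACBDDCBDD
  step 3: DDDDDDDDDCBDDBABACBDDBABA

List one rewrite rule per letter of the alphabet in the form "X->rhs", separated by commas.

A->D, B->DD, C->CB, D->BA

  step 2 ⇒ step 3: BABABACBDDCBDD ⇒ DD·D·DD·D·DD·D·CB·DD·BA·BA·CB·DD·BA·BA
    A ↦ D
    B ↦ DD
    C ↦ CB
    D ↦ BA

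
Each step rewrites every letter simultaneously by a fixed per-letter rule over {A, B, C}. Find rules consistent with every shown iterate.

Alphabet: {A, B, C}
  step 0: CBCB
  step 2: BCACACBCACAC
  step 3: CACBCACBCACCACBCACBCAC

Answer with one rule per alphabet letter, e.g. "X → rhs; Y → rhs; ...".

  step 2 ⇒ step 3: BCACACBCACAC ⇒ C·AC·BC·AC·BC·AC·C·AC·BC·AC·BC·AC
    A ↦ BC
    B ↦ C
    C ↦ AC

A->BC, B->C, C->AC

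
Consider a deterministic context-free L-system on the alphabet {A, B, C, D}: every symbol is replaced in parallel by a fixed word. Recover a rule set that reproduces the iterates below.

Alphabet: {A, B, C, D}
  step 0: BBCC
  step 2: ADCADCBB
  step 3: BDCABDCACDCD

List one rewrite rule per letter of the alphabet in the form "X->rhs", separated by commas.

A->B, B->CD, C->A, D->DC

  step 2 ⇒ step 3: ADCADCBB ⇒ B·DC·A·B·DC·A·CD·CD
    A ↦ B
    B ↦ CD
    C ↦ A
    D ↦ DC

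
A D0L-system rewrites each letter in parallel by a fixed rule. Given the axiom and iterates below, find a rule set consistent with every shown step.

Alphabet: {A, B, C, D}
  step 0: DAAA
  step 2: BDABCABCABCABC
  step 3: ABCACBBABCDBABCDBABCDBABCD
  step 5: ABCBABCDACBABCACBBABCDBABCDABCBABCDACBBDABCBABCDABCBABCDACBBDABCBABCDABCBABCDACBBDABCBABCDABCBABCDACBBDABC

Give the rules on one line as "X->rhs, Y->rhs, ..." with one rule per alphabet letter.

  step 2 ⇒ step 3: BDABCABCABCABC ⇒ ABC·ACB·B·ABC·D·B·ABC·D·B·ABC·D·B·ABC·D
    A ↦ B
    B ↦ ABC
    C ↦ D
    D ↦ ACB

A->B, B->ABC, C->D, D->ACB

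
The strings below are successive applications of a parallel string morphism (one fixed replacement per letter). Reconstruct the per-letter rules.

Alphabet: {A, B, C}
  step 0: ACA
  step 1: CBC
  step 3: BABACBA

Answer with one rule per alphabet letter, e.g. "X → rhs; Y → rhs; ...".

A->C, B->BA, C->B

  step 0 ⇒ step 1: ACA ⇒ C·B·C
    A ↦ C
    C ↦ B
    B ↦ BA  (constrained at step 1)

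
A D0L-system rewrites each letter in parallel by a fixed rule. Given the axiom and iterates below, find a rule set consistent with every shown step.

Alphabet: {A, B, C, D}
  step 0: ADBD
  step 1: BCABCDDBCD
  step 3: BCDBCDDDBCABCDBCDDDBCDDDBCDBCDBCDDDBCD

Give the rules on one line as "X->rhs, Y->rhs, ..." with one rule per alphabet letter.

  step 0 ⇒ step 1: ADBD ⇒ BCA·BCD·D·BCD
    A ↦ BCA
    B ↦ D
    D ↦ BCD
    C ↦ D  (constrained at step 1)

A->BCA, B->D, C->D, D->BCD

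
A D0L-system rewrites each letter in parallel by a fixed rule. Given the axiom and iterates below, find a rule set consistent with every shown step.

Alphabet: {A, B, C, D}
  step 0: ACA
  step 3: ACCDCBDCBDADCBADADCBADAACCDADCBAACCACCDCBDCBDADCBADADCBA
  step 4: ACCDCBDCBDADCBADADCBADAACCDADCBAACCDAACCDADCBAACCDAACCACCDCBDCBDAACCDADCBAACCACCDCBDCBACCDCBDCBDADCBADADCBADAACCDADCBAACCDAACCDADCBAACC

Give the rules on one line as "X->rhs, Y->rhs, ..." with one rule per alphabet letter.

A->ACC, B->A, C->DCB, D->DA

  step 3 ⇒ step 4: ACCDCBDCBDADCBADADCBADAACCDADCBAACCACCDCBDCBDADCBADADCBA ⇒ ACC·DCB·DCB·DA·DCB·A·DA·DCB·A·DA·ACC·DA·DCB·A·ACC·DA·ACC·DA·DCB·A·ACC·DA·ACC·ACC·DCB·DCB·DA·ACC·DA·DCB·A·ACC·ACC·DCB·DCB·ACC·DCB·DCB·DA·DCB·A·DA·DCB·A·DA·ACC·DA·DCB·A·ACC·DA·ACC·DA·DCB·A·ACC
    A ↦ ACC
    B ↦ A
    C ↦ DCB
    D ↦ DA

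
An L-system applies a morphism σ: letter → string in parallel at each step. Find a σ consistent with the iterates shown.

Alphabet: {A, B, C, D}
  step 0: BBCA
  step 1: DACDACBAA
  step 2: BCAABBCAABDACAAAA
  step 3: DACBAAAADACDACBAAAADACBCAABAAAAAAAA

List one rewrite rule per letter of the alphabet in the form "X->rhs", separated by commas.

A->AA, B->DAC, C->B, D->BC

  step 2 ⇒ step 3: BCAABBCAABDACAAAA ⇒ DAC·B·AA·AA·DAC·DAC·B·AA·AA·DAC·BC·AA·B·AA·AA·AA·AA
    A ↦ AA
    B ↦ DAC
    C ↦ B
    D ↦ BC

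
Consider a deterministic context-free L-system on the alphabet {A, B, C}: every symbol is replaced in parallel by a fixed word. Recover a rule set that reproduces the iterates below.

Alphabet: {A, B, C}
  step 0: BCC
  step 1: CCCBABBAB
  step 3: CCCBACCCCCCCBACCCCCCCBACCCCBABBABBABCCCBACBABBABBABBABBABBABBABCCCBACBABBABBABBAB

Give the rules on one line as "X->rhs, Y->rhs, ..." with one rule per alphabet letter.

A->BAC, B->CCC, C->BAB

  step 0 ⇒ step 1: BCC ⇒ CCC·BAB·BAB
    B ↦ CCC
    C ↦ BAB
    A ↦ BAC  (constrained at step 1)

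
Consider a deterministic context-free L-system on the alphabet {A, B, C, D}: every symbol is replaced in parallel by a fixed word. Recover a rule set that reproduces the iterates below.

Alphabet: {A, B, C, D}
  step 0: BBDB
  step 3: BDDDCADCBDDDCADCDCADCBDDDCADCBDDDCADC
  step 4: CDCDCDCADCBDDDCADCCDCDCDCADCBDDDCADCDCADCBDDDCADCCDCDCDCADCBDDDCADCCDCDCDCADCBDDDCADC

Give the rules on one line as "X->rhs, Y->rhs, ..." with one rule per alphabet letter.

  step 3 ⇒ step 4: BDDDCADCBDDDCADCDCADCBDDDCADCBDDDCADC ⇒ C·DC·DC·DC·ADC·BDD·DC·ADC·C·DC·DC·DC·ADC·BDD·DC·ADC·DC·ADC·BDD·DC·ADC·C·DC·DC·DC·ADC·BDD·DC·ADC·C·DC·DC·DC·ADC·BDD·DC·ADC
    A ↦ BDD
    B ↦ C
    C ↦ ADC
    D ↦ DC

A->BDD, B->C, C->ADC, D->DC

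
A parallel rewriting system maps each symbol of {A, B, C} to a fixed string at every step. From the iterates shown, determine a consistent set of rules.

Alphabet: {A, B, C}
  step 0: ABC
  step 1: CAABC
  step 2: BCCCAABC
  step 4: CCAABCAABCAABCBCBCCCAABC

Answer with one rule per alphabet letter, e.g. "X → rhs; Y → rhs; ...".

A->C, B->AA, C->BC

  step 1 ⇒ step 2: CAABC ⇒ BC·C·C·AA·BC
    A ↦ C
    B ↦ AA
    C ↦ BC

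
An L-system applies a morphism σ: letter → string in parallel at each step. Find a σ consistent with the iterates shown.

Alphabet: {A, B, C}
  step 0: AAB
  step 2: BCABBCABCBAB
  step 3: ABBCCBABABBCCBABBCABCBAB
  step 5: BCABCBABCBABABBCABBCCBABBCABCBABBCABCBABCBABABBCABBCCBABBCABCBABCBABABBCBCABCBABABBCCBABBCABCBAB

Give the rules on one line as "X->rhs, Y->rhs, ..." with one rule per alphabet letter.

  step 2 ⇒ step 3: BCABBCABCBAB ⇒ AB·BC·CB·AB·AB·BC·CB·AB·BC·AB·CB·AB
    A ↦ CB
    B ↦ AB
    C ↦ BC

A->CB, B->AB, C->BC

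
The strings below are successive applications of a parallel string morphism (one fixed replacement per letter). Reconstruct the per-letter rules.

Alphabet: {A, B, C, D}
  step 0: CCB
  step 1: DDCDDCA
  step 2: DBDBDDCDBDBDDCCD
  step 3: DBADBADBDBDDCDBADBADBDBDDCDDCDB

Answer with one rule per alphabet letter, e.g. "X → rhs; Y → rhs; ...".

  step 2 ⇒ step 3: DBDBDDCDBDBDDCCD ⇒ DB·A·DB·A·DB·DB·DDC·DB·A·DB·A·DB·DB·DDC·DDC·DB
    B ↦ A
    C ↦ DDC
    D ↦ DB
  step 1 ⇒ step 2: DDCDDCA ⇒ DB·DB·DDC·DB·DB·DDC·CD
    A ↦ CD

A->CD, B->A, C->DDC, D->DB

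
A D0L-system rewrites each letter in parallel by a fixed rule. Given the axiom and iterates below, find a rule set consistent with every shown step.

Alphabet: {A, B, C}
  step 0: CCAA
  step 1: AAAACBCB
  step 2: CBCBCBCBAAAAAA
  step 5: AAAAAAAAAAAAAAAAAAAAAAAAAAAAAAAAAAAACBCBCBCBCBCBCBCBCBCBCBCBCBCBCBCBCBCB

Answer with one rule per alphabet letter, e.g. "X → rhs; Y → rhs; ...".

  step 1 ⇒ step 2: AAAACBCB ⇒ CB·CB·CB·CB·AA·A·AA·A
    A ↦ CB
    B ↦ A
    C ↦ AA

A->CB, B->A, C->AA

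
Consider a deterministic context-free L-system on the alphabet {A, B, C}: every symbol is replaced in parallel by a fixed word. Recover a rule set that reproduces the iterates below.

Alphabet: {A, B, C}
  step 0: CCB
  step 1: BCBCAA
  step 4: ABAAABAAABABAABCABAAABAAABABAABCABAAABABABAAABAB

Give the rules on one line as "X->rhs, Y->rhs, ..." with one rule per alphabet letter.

  step 0 ⇒ step 1: CCB ⇒ BC·BC·AA
    B ↦ AA
    C ↦ BC
    A ↦ AB  (constrained at step 1)

A->AB, B->AA, C->BC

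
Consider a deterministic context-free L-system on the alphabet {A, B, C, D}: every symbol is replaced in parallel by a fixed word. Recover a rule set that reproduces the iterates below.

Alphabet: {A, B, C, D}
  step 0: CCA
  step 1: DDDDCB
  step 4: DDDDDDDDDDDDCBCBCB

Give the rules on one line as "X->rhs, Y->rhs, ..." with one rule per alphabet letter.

A->CB, B->D, C->DD, D->A

  step 0 ⇒ step 1: CCA ⇒ DD·DD·CB
    A ↦ CB
    C ↦ DD
    B ↦ D  (constrained at step 1)
    D ↦ A  (constrained at step 1)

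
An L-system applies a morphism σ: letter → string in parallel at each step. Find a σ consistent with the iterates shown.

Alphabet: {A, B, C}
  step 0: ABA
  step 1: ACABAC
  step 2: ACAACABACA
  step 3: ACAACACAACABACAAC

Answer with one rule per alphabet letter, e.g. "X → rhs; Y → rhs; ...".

  step 2 ⇒ step 3: ACAACABACA ⇒ AC·A·AC·AC·A·AC·AB·AC·A·AC
    A ↦ AC
    B ↦ AB
    C ↦ A

A->AC, B->AB, C->A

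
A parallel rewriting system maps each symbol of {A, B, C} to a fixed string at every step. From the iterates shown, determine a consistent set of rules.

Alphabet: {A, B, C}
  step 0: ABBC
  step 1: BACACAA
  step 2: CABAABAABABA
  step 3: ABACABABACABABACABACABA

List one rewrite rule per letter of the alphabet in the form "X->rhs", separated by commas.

A->BA, B->CA, C->A

  step 2 ⇒ step 3: CABAABAABABA ⇒ A·BA·CA·BA·BA·CA·BA·BA·CA·BA·CA·BA
    A ↦ BA
    B ↦ CA
    C ↦ A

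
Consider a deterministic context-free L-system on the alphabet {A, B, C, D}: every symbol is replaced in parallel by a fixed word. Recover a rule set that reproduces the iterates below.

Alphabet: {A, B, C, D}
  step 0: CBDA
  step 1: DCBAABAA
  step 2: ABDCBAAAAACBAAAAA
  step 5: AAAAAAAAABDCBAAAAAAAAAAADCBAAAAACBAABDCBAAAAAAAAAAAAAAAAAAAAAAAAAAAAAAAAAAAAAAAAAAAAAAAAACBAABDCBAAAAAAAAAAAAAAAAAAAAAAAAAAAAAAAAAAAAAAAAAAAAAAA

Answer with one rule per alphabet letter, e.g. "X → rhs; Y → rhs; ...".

A->AA, B->CBA, C->D, D->AB

  step 1 ⇒ step 2: DCBAABAA ⇒ AB·D·CBA·AA·AA·CBA·AA·AA
    A ↦ AA
    B ↦ CBA
    C ↦ D
    D ↦ AB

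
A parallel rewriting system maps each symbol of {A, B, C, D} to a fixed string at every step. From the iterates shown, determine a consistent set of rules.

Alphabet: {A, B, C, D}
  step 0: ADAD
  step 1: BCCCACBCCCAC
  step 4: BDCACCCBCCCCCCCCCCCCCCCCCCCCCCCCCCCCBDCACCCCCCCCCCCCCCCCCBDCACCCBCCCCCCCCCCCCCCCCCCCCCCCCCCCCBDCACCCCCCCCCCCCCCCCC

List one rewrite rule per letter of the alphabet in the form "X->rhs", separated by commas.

A->BCC, B->BD, C->CC, D->CAC

  step 0 ⇒ step 1: ADAD ⇒ BCC·CAC·BCC·CAC
    A ↦ BCC
    D ↦ CAC
    B ↦ BD  (constrained at step 1)
    C ↦ CC  (constrained at step 1)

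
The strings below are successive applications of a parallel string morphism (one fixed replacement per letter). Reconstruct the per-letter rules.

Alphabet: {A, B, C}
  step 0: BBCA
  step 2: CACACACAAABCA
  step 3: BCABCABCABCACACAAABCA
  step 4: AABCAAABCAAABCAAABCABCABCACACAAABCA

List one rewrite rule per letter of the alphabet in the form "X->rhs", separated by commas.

  step 3 ⇒ step 4: BCABCABCABCACACAAABCA ⇒ AA·B·CA·AA·B·CA·AA·B·CA·AA·B·CA·B·CA·B·CA·CA·CA·AA·B·CA
    A ↦ CA
    B ↦ AA
    C ↦ B

A->CA, B->AA, C->B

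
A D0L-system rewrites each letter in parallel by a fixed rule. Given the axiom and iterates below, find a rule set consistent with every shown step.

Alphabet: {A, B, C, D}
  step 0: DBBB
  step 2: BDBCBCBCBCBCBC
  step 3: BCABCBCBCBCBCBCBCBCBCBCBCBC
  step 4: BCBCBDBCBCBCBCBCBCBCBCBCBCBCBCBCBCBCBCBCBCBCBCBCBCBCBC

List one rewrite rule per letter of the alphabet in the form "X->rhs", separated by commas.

  step 3 ⇒ step 4: BCABCBCBCBCBCBCBCBCBCBCBCBC ⇒ BC·BC·BD·BC·BC·BC·BC·BC·BC·BC·BC·BC·BC·BC·BC·BC·BC·BC·BC·BC·BC·BC·BC·BC·BC·BC·BC
    A ↦ BD
    B ↦ BC
    C ↦ BC
  step 2 ⇒ step 3: BDBCBCBCBCBCBC ⇒ BC·A·BC·BC·BC·BC·BC·BC·BC·BC·BC·BC·BC·BC
    D ↦ A

A->BD, B->BC, C->BC, D->A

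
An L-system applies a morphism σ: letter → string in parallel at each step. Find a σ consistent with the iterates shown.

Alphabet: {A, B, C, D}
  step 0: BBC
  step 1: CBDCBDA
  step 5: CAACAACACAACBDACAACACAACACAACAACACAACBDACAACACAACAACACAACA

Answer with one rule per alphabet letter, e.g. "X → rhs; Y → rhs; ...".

A->CA, B->CBD, C->A, D->A

  step 0 ⇒ step 1: BBC ⇒ CBD·CBD·A
    B ↦ CBD
    C ↦ A
    A ↦ CA  (constrained at step 1)
    D ↦ A  (constrained at step 1)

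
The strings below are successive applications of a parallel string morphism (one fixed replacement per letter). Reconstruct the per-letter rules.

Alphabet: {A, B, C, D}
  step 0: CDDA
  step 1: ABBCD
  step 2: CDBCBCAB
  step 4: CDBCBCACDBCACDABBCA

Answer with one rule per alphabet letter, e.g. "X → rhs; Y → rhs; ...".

A->CD, B->BC, C->A, D->B

  step 1 ⇒ step 2: ABBCD ⇒ CD·BC·BC·A·B
    A ↦ CD
    B ↦ BC
    C ↦ A
    D ↦ B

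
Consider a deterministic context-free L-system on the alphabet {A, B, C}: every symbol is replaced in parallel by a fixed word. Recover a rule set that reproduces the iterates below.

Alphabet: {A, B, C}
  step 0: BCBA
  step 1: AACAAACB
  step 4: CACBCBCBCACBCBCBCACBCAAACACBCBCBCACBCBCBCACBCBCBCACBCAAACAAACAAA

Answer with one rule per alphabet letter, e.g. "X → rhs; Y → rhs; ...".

  step 0 ⇒ step 1: BCBA ⇒ AA·CA·AA·CB
    A ↦ CB
    B ↦ AA
    C ↦ CA

A->CB, B->AA, C->CA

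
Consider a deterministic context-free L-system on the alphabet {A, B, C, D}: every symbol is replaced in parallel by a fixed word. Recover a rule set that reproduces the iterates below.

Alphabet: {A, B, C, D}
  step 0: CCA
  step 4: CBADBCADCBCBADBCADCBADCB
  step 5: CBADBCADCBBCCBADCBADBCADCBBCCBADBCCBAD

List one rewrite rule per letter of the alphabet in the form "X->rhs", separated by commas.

  step 4 ⇒ step 5: CBADBCADCBCBADBCADCBADCB ⇒ CB·AD·B·C·AD·CB·B·C·CB·AD·CB·AD·B·C·AD·CB·B·C·CB·AD·B·C·CB·AD
    A ↦ B
    B ↦ AD
    C ↦ CB
    D ↦ C

A->B, B->AD, C->CB, D->C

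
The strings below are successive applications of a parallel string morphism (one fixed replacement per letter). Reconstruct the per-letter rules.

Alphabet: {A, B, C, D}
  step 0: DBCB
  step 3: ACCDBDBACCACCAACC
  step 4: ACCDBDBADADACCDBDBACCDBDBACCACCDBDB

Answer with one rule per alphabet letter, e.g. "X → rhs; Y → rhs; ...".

A->ACC, B->D, C->DB, D->A

  step 3 ⇒ step 4: ACCDBDBACCACCAACC ⇒ ACC·DB·DB·A·D·A·D·ACC·DB·DB·ACC·DB·DB·ACC·ACC·DB·DB
    A ↦ ACC
    B ↦ D
    C ↦ DB
    D ↦ A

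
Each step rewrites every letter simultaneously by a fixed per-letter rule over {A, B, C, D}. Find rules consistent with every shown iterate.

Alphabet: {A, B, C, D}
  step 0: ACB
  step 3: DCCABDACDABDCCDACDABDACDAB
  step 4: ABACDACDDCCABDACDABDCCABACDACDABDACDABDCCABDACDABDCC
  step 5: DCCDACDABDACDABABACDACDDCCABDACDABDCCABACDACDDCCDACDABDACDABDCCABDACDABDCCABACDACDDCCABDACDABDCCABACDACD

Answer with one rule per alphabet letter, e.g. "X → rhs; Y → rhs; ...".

  step 4 ⇒ step 5: ABACDACDDCCABDACDABDCCABACDACDABDACDABDCCABDACDABDCC ⇒ D·CC·D·ACD·AB·D·ACD·AB·AB·ACD·ACD·D·CC·AB·D·ACD·AB·D·CC·AB·ACD·ACD·D·CC·D·ACD·AB·D·ACD·AB·D·CC·AB·D·ACD·AB·D·CC·AB·ACD·ACD·D·CC·AB·D·ACD·AB·D·CC·AB·ACD·ACD
    A ↦ D
    B ↦ CC
    C ↦ ACD
    D ↦ AB

A->D, B->CC, C->ACD, D->AB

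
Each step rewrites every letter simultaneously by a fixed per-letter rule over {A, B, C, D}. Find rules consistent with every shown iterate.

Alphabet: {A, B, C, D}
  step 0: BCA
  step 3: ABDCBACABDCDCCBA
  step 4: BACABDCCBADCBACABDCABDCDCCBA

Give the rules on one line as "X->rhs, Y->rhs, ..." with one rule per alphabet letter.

A->BA, B->C, C->DC, D->AB

  step 3 ⇒ step 4: ABDCBACABDCDCCBA ⇒ BA·C·AB·DC·C·BA·DC·BA·C·AB·DC·AB·DC·DC·C·BA
    A ↦ BA
    B ↦ C
    C ↦ DC
    D ↦ AB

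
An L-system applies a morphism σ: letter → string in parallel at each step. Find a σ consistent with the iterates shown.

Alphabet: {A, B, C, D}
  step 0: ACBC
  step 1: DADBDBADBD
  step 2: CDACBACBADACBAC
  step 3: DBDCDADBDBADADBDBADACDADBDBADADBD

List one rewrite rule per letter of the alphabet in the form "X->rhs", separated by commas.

A->DA, B->BA, C->DBD, D->C

  step 2 ⇒ step 3: CDACBACBADACBAC ⇒ DBD·C·DA·DBD·BA·DA·DBD·BA·DA·C·DA·DBD·BA·DA·DBD
    A ↦ DA
    B ↦ BA
    C ↦ DBD
    D ↦ C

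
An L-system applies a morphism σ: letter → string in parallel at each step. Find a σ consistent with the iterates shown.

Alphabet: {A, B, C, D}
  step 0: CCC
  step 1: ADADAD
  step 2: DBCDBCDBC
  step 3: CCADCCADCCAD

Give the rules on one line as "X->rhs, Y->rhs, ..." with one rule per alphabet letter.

  step 2 ⇒ step 3: DBCDBCDBC ⇒ C·C·AD·C·C·AD·C·C·AD
    B ↦ C
    C ↦ AD
    D ↦ C
  step 1 ⇒ step 2: ADADAD ⇒ DB·C·DB·C·DB·C
    A ↦ DB

A->DB, B->C, C->AD, D->C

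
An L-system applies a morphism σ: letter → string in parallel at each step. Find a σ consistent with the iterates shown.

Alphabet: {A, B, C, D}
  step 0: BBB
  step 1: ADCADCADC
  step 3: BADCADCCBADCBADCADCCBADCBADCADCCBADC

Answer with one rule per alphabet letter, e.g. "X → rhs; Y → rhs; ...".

A->DB, B->ADC, C->CB, D->B

  step 0 ⇒ step 1: BBB ⇒ ADC·ADC·ADC
    B ↦ ADC
    A ↦ DB  (constrained at step 1)
    C ↦ CB  (constrained at step 1)
    D ↦ B  (constrained at step 1)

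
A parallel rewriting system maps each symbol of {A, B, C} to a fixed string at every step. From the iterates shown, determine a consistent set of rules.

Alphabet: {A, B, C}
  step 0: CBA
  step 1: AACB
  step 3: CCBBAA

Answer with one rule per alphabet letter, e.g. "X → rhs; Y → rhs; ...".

A->B, B->C, C->AA

  step 0 ⇒ step 1: CBA ⇒ AA·C·B
    A ↦ B
    B ↦ C
    C ↦ AA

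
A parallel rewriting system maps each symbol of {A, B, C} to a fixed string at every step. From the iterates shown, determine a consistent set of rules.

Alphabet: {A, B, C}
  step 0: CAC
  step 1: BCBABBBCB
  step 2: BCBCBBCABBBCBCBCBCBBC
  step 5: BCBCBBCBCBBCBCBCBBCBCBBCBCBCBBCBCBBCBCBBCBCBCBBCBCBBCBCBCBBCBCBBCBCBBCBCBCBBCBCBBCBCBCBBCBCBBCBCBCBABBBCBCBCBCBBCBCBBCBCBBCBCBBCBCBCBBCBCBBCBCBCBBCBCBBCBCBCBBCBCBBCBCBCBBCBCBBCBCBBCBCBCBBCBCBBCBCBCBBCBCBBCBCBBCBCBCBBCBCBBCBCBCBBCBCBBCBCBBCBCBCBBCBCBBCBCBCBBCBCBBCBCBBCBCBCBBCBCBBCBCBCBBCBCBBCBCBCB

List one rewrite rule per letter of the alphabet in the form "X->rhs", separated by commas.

A->ABB, B->BC, C->BCB

  step 1 ⇒ step 2: BCBABBBCB ⇒ BC·BCB·BC·ABB·BC·BC·BC·BCB·BC
    A ↦ ABB
    B ↦ BC
    C ↦ BCB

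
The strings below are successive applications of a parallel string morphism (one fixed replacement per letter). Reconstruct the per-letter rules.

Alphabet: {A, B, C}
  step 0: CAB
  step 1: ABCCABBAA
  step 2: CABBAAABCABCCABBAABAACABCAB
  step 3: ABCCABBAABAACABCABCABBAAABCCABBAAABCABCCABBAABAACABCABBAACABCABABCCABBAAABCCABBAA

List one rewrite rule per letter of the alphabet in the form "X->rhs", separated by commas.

  step 2 ⇒ step 3: CABBAAABCABCCABBAABAACABCAB ⇒ ABC·CAB·BAA·BAA·CAB·CAB·CAB·BAA·ABC·CAB·BAA·ABC·ABC·CAB·BAA·BAA·CAB·CAB·BAA·CAB·CAB·ABC·CAB·BAA·ABC·CAB·BAA
    A ↦ CAB
    B ↦ BAA
    C ↦ ABC

A->CAB, B->BAA, C->ABC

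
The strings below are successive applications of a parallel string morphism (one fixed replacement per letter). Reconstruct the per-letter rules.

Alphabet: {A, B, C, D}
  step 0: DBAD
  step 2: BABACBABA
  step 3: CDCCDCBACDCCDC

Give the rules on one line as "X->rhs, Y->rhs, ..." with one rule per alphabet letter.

A->DC, B->C, C->BA, D->C

  step 2 ⇒ step 3: BABACBABA ⇒ C·DC·C·DC·BA·C·DC·C·DC
    A ↦ DC
    B ↦ C
    C ↦ BA
    D ↦ C  (constrained at step 0)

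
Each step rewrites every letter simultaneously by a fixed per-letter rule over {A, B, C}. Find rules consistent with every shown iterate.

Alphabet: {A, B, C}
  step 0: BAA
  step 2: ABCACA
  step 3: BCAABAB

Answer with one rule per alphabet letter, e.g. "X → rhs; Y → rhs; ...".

  step 2 ⇒ step 3: ABCACA ⇒ B·CA·A·B·A·B
    A ↦ B
    B ↦ CA
    C ↦ A

A->B, B->CA, C->A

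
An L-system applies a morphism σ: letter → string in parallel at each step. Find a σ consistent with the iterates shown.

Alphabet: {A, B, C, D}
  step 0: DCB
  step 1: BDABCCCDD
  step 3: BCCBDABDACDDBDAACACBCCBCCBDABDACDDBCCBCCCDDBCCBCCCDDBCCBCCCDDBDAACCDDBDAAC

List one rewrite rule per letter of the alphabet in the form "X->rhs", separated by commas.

  step 0 ⇒ step 1: DCB ⇒ BDA·BCC·CDD
    B ↦ CDD
    C ↦ BCC
    D ↦ BDA
    A ↦ AC  (constrained at step 1)

A->AC, B->CDD, C->BCC, D->BDA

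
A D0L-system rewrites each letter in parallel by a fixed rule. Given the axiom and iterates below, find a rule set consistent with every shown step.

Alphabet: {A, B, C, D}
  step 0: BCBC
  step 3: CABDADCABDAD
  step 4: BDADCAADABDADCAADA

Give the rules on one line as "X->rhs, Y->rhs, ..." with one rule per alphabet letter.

A->AD, B->C, C->BD, D->A

  step 3 ⇒ step 4: CABDADCABDAD ⇒ BD·AD·C·A·AD·A·BD·AD·C·A·AD·A
    A ↦ AD
    B ↦ C
    C ↦ BD
    D ↦ A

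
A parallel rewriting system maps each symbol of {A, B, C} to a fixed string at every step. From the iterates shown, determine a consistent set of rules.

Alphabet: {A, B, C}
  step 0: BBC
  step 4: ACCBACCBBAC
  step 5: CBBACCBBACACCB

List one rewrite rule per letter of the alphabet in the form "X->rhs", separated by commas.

A->C, B->AC, C->B

  step 4 ⇒ step 5: ACCBACCBBAC ⇒ C·B·B·AC·C·B·B·AC·AC·C·B
    A ↦ C
    B ↦ AC
    C ↦ B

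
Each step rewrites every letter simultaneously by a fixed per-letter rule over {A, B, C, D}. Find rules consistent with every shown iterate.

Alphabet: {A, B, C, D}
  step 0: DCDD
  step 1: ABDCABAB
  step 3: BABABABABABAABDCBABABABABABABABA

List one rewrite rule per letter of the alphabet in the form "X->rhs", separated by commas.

A->BA, B->BA, C->DC, D->AB

  step 0 ⇒ step 1: DCDD ⇒ AB·DC·AB·AB
    C ↦ DC
    D ↦ AB
    A ↦ BA  (constrained at step 1)
    B ↦ BA  (constrained at step 1)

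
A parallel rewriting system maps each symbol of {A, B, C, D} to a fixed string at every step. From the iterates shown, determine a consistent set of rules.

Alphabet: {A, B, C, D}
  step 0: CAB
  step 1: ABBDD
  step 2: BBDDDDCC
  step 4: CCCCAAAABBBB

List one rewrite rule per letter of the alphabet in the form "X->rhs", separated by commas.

A->BB, B->DD, C->A, D->C

  step 1 ⇒ step 2: ABBDD ⇒ BB·DD·DD·C·C
    A ↦ BB
    B ↦ DD
    D ↦ C
  step 0 ⇒ step 1: CAB ⇒ A·BB·DD
    C ↦ A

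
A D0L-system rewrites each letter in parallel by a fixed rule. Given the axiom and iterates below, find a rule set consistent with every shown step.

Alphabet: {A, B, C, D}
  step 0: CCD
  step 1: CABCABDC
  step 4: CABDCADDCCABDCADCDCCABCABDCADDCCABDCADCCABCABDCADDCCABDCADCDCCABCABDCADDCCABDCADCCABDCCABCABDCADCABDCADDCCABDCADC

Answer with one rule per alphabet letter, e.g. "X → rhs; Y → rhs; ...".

  step 0 ⇒ step 1: CCD ⇒ CAB·CAB·DC
    C ↦ CAB
    D ↦ DC
    A ↦ DCA  (constrained at step 1)
    B ↦ D  (constrained at step 1)

A->DCA, B->D, C->CAB, D->DC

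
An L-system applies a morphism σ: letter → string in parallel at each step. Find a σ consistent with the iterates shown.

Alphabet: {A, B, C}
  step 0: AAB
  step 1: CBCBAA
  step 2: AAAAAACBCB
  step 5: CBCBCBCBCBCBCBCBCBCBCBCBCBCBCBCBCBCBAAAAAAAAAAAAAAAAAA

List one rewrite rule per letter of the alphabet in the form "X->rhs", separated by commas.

  step 1 ⇒ step 2: CBCBAA ⇒ A·AA·A·AA·CB·CB
    A ↦ CB
    B ↦ AA
    C ↦ A

A->CB, B->AA, C->A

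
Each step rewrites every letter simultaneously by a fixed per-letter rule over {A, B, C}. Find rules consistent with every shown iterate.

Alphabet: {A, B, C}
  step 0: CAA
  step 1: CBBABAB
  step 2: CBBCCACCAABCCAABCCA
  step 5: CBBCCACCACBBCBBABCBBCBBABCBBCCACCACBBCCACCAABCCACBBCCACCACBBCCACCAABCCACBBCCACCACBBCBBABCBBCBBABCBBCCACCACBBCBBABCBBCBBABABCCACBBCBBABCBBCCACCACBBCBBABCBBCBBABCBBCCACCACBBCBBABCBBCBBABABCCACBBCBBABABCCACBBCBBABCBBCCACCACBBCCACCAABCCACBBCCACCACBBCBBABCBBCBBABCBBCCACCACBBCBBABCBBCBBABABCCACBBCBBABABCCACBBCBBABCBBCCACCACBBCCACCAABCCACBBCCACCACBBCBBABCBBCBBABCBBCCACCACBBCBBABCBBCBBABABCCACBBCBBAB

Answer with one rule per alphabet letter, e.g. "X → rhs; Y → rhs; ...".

A->AB, B->CCA, C->CBB

  step 1 ⇒ step 2: CBBABAB ⇒ CBB·CCA·CCA·AB·CCA·AB·CCA
    A ↦ AB
    B ↦ CCA
    C ↦ CBB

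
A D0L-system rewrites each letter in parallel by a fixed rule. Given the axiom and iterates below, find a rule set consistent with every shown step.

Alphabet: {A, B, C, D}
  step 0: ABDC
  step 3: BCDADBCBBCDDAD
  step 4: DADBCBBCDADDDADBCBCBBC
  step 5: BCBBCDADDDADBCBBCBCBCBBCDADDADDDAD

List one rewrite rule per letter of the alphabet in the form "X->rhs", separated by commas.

  step 4 ⇒ step 5: DADBCBBCDADDDADBCBCBBC ⇒ BC·B·BC·D·AD·D·D·AD·BC·B·BC·BC·BC·B·BC·D·AD·D·AD·D·D·AD
    A ↦ B
    B ↦ D
    C ↦ AD
    D ↦ BC

A->B, B->D, C->AD, D->BC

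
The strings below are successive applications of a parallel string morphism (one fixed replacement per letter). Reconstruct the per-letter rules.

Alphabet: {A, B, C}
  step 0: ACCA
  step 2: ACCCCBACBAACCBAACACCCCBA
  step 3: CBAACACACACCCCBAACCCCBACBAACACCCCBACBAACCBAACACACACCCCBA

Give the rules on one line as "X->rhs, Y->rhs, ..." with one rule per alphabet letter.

  step 2 ⇒ step 3: ACCCCBACBAACCBAACACCCCBA ⇒ CBA·AC·AC·AC·AC·CC·CBA·AC·CC·CBA·CBA·AC·AC·CC·CBA·CBA·AC·CBA·AC·AC·AC·AC·CC·CBA
    A ↦ CBA
    B ↦ CC
    C ↦ AC

A->CBA, B->CC, C->AC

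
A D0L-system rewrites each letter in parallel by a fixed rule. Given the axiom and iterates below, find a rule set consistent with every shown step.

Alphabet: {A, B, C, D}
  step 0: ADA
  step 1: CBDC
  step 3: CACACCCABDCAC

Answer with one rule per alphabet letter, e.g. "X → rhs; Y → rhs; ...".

  step 0 ⇒ step 1: ADA ⇒ C·BD·C
    A ↦ C
    D ↦ BD
    B ↦ CA  (constrained at step 1)
    C ↦ AC  (constrained at step 1)

A->C, B->CA, C->AC, D->BD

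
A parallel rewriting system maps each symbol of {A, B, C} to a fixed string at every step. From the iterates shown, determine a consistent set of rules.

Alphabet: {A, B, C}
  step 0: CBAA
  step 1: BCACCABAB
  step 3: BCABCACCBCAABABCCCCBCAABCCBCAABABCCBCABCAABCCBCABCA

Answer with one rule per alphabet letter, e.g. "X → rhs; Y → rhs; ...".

  step 0 ⇒ step 1: CBAA ⇒ BCA·CC·AB·AB
    A ↦ AB
    B ↦ CC
    C ↦ BCA

A->AB, B->CC, C->BCA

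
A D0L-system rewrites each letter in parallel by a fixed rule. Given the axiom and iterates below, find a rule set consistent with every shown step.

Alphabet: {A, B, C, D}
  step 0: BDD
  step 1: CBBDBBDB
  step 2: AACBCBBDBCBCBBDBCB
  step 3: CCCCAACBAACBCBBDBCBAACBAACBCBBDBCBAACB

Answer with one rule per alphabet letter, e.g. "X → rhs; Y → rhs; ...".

A->CC, B->CB, C->AA, D->BDB

  step 2 ⇒ step 3: AACBCBBDBCBCBBDBCB ⇒ CC·CC·AA·CB·AA·CB·CB·BDB·CB·AA·CB·AA·CB·CB·BDB·CB·AA·CB
    A ↦ CC
    B ↦ CB
    C ↦ AA
    D ↦ BDB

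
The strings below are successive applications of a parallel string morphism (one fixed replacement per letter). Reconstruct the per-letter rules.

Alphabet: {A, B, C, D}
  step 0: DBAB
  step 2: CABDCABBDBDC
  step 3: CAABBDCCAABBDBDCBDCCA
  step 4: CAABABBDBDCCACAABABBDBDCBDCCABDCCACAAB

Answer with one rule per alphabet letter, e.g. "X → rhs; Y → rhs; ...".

A->AB, B->BD, C->CA, D->C

  step 3 ⇒ step 4: CAABBDCCAABBDBDCBDCCA ⇒ CA·AB·AB·BD·BD·C·CA·CA·AB·AB·BD·BD·C·BD·C·CA·BD·C·CA·CA·AB
    A ↦ AB
    B ↦ BD
    C ↦ CA
    D ↦ C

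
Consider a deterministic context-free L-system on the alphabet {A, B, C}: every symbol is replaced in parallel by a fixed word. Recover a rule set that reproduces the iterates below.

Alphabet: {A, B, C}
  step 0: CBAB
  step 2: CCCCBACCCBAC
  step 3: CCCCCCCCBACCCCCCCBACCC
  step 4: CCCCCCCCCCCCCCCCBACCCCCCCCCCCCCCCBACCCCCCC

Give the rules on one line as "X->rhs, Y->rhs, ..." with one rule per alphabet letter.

A->C, B->BA, C->CC

  step 3 ⇒ step 4: CCCCCCCCBACCCCCCCBACCC ⇒ CC·CC·CC·CC·CC·CC·CC·CC·BA·C·CC·CC·CC·CC·CC·CC·CC·BA·C·CC·CC·CC
    A ↦ C
    B ↦ BA
    C ↦ CC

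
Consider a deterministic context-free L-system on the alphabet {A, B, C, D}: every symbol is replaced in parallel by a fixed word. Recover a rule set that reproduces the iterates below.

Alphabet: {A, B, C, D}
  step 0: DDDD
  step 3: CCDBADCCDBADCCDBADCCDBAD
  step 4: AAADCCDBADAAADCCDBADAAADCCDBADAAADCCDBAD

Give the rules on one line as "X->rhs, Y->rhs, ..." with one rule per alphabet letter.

A->B, B->CCD, C->A, D->AD

  step 3 ⇒ step 4: CCDBADCCDBADCCDBADCCDBAD ⇒ A·A·AD·CCD·B·AD·A·A·AD·CCD·B·AD·A·A·AD·CCD·B·AD·A·A·AD·CCD·B·AD
    A ↦ B
    B ↦ CCD
    C ↦ A
    D ↦ AD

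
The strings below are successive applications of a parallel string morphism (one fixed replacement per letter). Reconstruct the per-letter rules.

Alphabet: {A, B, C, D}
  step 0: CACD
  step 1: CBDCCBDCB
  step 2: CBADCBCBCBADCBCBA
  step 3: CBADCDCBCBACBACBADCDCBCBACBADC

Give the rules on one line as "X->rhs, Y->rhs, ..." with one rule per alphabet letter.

  step 2 ⇒ step 3: CBADCBCBCBADCBCBA ⇒ CB·A·DC·DCB·CB·A·CB·A·CB·A·DC·DCB·CB·A·CB·A·DC
    A ↦ DC
    B ↦ A
    C ↦ CB
    D ↦ DCB

A->DC, B->A, C->CB, D->DCB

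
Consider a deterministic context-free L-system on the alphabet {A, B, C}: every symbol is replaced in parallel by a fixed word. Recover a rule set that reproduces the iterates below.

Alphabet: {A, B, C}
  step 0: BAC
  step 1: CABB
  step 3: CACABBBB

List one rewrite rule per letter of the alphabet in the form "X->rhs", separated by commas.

A->B, B->CA, C->B

  step 0 ⇒ step 1: BAC ⇒ CA·B·B
    A ↦ B
    B ↦ CA
    C ↦ B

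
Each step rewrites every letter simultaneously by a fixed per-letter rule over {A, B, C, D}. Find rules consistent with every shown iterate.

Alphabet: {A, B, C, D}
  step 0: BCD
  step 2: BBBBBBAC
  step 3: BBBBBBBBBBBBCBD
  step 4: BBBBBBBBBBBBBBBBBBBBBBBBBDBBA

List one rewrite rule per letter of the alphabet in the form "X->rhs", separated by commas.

  step 3 ⇒ step 4: BBBBBBBBBBBBCBD ⇒ BB·BB·BB·BB·BB·BB·BB·BB·BB·BB·BB·BB·BD·BB·A
    B ↦ BB
    C ↦ BD
    D ↦ A
  step 2 ⇒ step 3: BBBBBBAC ⇒ BB·BB·BB·BB·BB·BB·C·BD
    A ↦ C

A->C, B->BB, C->BD, D->A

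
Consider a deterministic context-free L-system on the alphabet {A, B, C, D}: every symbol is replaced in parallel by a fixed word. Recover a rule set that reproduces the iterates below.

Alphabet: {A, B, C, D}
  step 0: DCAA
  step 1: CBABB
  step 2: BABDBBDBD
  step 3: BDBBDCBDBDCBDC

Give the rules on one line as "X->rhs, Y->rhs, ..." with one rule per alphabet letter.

  step 2 ⇒ step 3: BABDBBDBD ⇒ BD·B·BD·C·BD·BD·C·BD·C
    A ↦ B
    B ↦ BD
    D ↦ C
  step 0 ⇒ step 1: DCAA ⇒ C·BA·B·B
    C ↦ BA

A->B, B->BD, C->BA, D->C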